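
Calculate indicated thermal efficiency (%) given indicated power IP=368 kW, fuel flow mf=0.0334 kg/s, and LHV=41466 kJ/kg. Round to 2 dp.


eta_ith = (IP / (mf * LHV)) * 100
Denominator = 0.0334 * 41466 = 1384.9644 kW
eta_ith = (368 / 1384.9644) * 100 = 26.57%


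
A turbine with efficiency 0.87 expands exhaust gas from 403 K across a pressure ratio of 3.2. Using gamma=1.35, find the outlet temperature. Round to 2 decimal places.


T_out = T_in * (1 - eta * (1 - PR^(-(gamma-1)/gamma)))
Exponent = -(1.35-1)/1.35 = -0.25925926
PR^exp = 3.2^(-0.25925926) = 0.73966521
Factor = 1 - 0.87*(1 - 0.73966521) = 0.77350873
T_out = 403 * 0.77350873 = 311.72 K


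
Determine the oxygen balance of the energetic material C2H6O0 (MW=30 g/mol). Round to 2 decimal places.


OB = -1600 * (2C + H/2 - O) / MW
Inner = 2*2 + 6/2 - 0 = 7.00
OB = -1600 * 7.00 / 30 = -373.33%


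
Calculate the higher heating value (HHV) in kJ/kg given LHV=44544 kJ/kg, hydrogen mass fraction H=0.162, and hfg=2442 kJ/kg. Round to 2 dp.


HHV = LHV + hfg * 9 * H
Water addition = 2442 * 9 * 0.162 = 3560.436 kJ/kg
HHV = 44544 + 3560.436 = 48104.44 kJ/kg


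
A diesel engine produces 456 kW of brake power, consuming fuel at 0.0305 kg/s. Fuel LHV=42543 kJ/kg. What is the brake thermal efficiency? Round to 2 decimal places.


eta_BTE = (BP / (mf * LHV)) * 100
Denominator = 0.0305 * 42543 = 1297.5615 kW
eta_BTE = (456 / 1297.5615) * 100 = 35.14%


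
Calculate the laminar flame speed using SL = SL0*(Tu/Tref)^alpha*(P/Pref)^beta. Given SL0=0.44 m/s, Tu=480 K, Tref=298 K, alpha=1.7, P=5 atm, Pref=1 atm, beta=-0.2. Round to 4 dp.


SL = SL0 * (Tu/Tref)^alpha * (P/Pref)^beta
T ratio = 480/298 = 1.61073826
(T ratio)^alpha = 1.61073826^1.7 = 2.248757
(P/Pref)^beta = 5^(-0.2) = 0.724780
SL = 0.44 * 2.248757 * 0.724780 = 0.7171 m/s


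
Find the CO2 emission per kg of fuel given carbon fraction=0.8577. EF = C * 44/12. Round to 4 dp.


EF = C_frac * (M_CO2 / M_C)
EF = 0.8577 * (44/12)
EF = 0.8577 * 3.666667 = 3.1449 kg_CO2/kg_fuel


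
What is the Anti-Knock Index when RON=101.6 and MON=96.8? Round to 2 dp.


AKI = (RON + MON) / 2
AKI = (101.6 + 96.8) / 2
AKI = 198.4 / 2 = 99.20


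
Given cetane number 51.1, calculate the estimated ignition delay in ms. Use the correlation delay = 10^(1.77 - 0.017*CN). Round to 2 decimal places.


delay = 10^(1.77 - 0.017*CN)
Exponent = 1.77 - 0.017*51.1 = 0.9013
delay = 10^0.9013 = 7.97 ms


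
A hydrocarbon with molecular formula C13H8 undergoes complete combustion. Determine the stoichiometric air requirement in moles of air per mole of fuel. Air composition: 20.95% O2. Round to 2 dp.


Balanced combustion: C13H8 + 15 O2 -> 13 CO2 + 4 H2O
O2 needed = C + H/4 = 13 + 8/4 = 15.00 moles
Air moles = O2 / 0.2095 = 15.00 / 0.2095 = 71.60 moles air


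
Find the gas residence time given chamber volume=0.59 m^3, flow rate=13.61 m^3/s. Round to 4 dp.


tau = V / Q_flow
tau = 0.59 / 13.61 = 0.0434 s


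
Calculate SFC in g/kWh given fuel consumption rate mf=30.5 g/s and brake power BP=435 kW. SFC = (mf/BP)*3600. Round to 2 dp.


SFC = (mf / BP) * 3600
Rate = 30.5 / 435 = 0.070115 g/(s*kW)
SFC = 0.070115 * 3600 = 252.41 g/kWh


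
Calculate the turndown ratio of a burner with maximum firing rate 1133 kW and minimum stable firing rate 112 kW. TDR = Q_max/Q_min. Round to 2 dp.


TDR = Q_max / Q_min
TDR = 1133 / 112 = 10.12


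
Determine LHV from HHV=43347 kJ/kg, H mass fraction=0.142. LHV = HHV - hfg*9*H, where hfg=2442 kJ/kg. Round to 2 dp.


LHV = HHV - hfg * 9 * H
Water correction = 2442 * 9 * 0.142 = 3120.876 kJ/kg
LHV = 43347 - 3120.876 = 40226.12 kJ/kg


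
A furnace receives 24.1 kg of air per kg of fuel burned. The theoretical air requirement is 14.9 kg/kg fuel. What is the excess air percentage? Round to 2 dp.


Excess air = actual - stoichiometric = 24.1 - 14.9 = 9.20 kg/kg fuel
Excess air % = (excess / stoich) * 100 = (9.20 / 14.9) * 100 = 61.74%


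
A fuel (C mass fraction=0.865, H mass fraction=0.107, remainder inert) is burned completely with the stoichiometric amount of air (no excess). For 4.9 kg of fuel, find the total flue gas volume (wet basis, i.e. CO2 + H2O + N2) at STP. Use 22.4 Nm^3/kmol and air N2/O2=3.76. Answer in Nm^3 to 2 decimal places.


Per kg fuel: CO2 = (C/12 kmol)*22.4 = (0.865/12)*22.4 = 1.61467 Nm^3
Per kg fuel: H2O = (H/2 kmol)*22.4 = (0.107/2)*22.4 = 1.19840 Nm^3
O2 needed per kg fuel = C/12 + H/4 = 0.865/12 + 0.107/4 = 0.09883333 kmol
Per kg fuel: N2 = O2*3.76*22.4 = 0.09883333*3.76*22.4 = 8.32414 Nm^3
Total per kg = 1.61467 + 1.19840 + 8.32414 = 11.13721 Nm^3
Total = 11.13721 * 4.9 = 54.57 Nm^3


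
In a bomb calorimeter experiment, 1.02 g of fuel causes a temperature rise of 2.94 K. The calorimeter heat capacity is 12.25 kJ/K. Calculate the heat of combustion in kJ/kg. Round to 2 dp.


Hc = C_cal * delta_T / m_fuel
Q_released = 12.25 * 2.94 = 36.0150 kJ
m_fuel = 1.02 g = 1.02/1000 kg = 0.001020 kg
Hc = 36.0150 / 0.001020 = 35308.82 kJ/kg


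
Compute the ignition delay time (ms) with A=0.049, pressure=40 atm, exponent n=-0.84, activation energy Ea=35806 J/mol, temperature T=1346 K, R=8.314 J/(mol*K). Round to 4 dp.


tau = A * P^n * exp(Ea/(R*T))
P^n = 40^(-0.84) = 0.04510967
Ea/(R*T) = 35806/(8.314*1346) = 3.199637
exp(Ea/(R*T)) = 24.523630
tau = 0.049 * 0.04510967 * 24.523630 = 0.0542 ms


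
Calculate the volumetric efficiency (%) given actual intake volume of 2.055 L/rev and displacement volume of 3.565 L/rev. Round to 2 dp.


eta_v = (V_actual / V_disp) * 100
Ratio = 2.055 / 3.565 = 0.5764
eta_v = 0.5764 * 100 = 57.64%


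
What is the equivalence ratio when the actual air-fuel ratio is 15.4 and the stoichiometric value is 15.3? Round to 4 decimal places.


phi = AFR_stoich / AFR_actual
phi = 15.3 / 15.4 = 0.9935


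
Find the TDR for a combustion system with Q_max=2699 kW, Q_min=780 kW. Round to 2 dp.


TDR = Q_max / Q_min
TDR = 2699 / 780 = 3.46


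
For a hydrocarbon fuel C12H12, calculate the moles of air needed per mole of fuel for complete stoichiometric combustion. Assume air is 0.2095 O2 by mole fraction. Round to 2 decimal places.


Balanced combustion: C12H12 + 15 O2 -> 12 CO2 + 6 H2O
O2 needed = C + H/4 = 12 + 12/4 = 15.00 moles
Air moles = O2 / 0.2095 = 15.00 / 0.2095 = 71.60 moles air


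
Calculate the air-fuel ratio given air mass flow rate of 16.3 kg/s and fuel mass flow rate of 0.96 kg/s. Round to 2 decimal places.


AFR = m_air / m_fuel
AFR = 16.3 / 0.96 = 16.98


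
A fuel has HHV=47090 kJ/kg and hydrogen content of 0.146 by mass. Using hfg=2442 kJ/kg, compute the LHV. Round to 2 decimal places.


LHV = HHV - hfg * 9 * H
Water correction = 2442 * 9 * 0.146 = 3208.788 kJ/kg
LHV = 47090 - 3208.788 = 43881.21 kJ/kg


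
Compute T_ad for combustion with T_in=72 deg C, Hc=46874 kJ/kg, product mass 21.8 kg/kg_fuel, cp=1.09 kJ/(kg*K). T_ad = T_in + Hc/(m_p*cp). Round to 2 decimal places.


T_ad = T_in + Hc / (m_p * cp)
Denominator = 21.8 * 1.09 = 23.7620
Temperature rise = 46874 / 23.7620 = 1972.65 K
T_ad = 72 + 1972.65 = 2044.65 deg C


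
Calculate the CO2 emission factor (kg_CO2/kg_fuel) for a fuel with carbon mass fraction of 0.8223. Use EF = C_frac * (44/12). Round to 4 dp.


EF = C_frac * (M_CO2 / M_C)
EF = 0.8223 * (44/12)
EF = 0.8223 * 3.666667 = 3.0151 kg_CO2/kg_fuel


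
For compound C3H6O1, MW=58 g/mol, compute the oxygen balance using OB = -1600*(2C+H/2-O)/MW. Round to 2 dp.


OB = -1600 * (2C + H/2 - O) / MW
Inner = 2*3 + 6/2 - 1 = 8.00
OB = -1600 * 8.00 / 58 = -220.69%


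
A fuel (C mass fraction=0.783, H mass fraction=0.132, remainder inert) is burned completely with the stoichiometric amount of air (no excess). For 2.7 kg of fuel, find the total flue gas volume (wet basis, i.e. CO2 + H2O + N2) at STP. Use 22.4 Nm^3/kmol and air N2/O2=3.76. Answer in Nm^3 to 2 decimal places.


Per kg fuel: CO2 = (C/12 kmol)*22.4 = (0.783/12)*22.4 = 1.46160 Nm^3
Per kg fuel: H2O = (H/2 kmol)*22.4 = (0.132/2)*22.4 = 1.47840 Nm^3
O2 needed per kg fuel = C/12 + H/4 = 0.783/12 + 0.132/4 = 0.09825000 kmol
Per kg fuel: N2 = O2*3.76*22.4 = 0.09825000*3.76*22.4 = 8.27501 Nm^3
Total per kg = 1.46160 + 1.47840 + 8.27501 = 11.21501 Nm^3
Total = 11.21501 * 2.7 = 30.28 Nm^3


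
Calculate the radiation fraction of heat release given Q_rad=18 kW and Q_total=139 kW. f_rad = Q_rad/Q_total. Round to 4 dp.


f_rad = Q_rad / Q_total
f_rad = 18 / 139 = 0.1295


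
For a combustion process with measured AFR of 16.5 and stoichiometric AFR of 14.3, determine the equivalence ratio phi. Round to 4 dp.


phi = AFR_stoich / AFR_actual
phi = 14.3 / 16.5 = 0.8667


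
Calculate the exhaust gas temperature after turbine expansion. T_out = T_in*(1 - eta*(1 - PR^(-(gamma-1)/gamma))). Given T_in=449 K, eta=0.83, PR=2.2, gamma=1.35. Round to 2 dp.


T_out = T_in * (1 - eta * (1 - PR^(-(gamma-1)/gamma)))
Exponent = -(1.35-1)/1.35 = -0.25925926
PR^exp = 2.2^(-0.25925926) = 0.81512413
Factor = 1 - 0.83*(1 - 0.81512413) = 0.84655303
T_out = 449 * 0.84655303 = 380.10 K


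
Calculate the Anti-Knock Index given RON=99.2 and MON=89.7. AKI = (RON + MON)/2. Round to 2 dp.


AKI = (RON + MON) / 2
AKI = (99.2 + 89.7) / 2
AKI = 188.9 / 2 = 94.45


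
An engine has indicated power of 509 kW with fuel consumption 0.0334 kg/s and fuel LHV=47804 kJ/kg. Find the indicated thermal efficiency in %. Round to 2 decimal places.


eta_ith = (IP / (mf * LHV)) * 100
Denominator = 0.0334 * 47804 = 1596.6536 kW
eta_ith = (509 / 1596.6536) * 100 = 31.88%


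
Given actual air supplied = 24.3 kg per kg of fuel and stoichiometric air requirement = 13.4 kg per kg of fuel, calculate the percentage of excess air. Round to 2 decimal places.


Excess air = actual - stoichiometric = 24.3 - 13.4 = 10.90 kg/kg fuel
Excess air % = (excess / stoich) * 100 = (10.90 / 13.4) * 100 = 81.34%


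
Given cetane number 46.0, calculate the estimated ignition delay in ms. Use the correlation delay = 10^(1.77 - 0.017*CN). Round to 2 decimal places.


delay = 10^(1.77 - 0.017*CN)
Exponent = 1.77 - 0.017*46.0 = 0.9880
delay = 10^0.9880 = 9.73 ms


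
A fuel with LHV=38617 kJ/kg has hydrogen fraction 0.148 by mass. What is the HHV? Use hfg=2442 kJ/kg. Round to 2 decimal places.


HHV = LHV + hfg * 9 * H
Water addition = 2442 * 9 * 0.148 = 3252.744 kJ/kg
HHV = 38617 + 3252.744 = 41869.74 kJ/kg


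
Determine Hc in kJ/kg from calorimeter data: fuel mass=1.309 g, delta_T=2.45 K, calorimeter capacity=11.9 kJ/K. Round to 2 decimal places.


Hc = C_cal * delta_T / m_fuel
Q_released = 11.9 * 2.45 = 29.1550 kJ
m_fuel = 1.309 g = 1.309/1000 kg = 0.001309 kg
Hc = 29.1550 / 0.001309 = 22272.73 kJ/kg


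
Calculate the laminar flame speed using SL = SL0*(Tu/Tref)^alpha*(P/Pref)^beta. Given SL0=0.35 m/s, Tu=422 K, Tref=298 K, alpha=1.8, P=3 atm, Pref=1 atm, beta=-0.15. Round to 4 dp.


SL = SL0 * (Tu/Tref)^alpha * (P/Pref)^beta
T ratio = 422/298 = 1.41610738
(T ratio)^alpha = 1.41610738^1.8 = 1.870566
(P/Pref)^beta = 3^(-0.15) = 0.848070
SL = 0.35 * 1.870566 * 0.848070 = 0.5552 m/s


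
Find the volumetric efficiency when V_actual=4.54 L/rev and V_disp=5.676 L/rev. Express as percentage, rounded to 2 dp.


eta_v = (V_actual / V_disp) * 100
Ratio = 4.54 / 5.676 = 0.7999
eta_v = 0.7999 * 100 = 79.99%


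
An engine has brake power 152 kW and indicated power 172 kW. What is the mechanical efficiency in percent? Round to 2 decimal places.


eta_mech = (BP / IP) * 100
Ratio = 152 / 172 = 0.8837
eta_mech = 0.8837 * 100 = 88.37%


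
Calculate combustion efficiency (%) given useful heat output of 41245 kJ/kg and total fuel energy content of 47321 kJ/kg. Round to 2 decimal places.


Efficiency = (Q_useful / Q_fuel) * 100
Efficiency = (41245 / 47321) * 100
Efficiency = 0.8716 * 100 = 87.16%


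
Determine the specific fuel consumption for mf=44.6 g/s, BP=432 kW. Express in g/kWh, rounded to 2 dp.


SFC = (mf / BP) * 3600
Rate = 44.6 / 432 = 0.103241 g/(s*kW)
SFC = 0.103241 * 3600 = 371.67 g/kWh


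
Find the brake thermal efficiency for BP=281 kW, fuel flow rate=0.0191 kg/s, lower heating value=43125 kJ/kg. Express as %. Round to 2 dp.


eta_BTE = (BP / (mf * LHV)) * 100
Denominator = 0.0191 * 43125 = 823.6875 kW
eta_BTE = (281 / 823.6875) * 100 = 34.11%


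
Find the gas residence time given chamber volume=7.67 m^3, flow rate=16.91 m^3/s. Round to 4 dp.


tau = V / Q_flow
tau = 7.67 / 16.91 = 0.4536 s


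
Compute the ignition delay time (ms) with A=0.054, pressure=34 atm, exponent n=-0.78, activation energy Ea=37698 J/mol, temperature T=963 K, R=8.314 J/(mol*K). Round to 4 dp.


tau = A * P^n * exp(Ea/(R*T))
P^n = 34^(-0.78) = 0.06389199
Ea/(R*T) = 37698/(8.314*963) = 4.708494
exp(Ea/(R*T)) = 110.885019
tau = 0.054 * 0.06389199 * 110.885019 = 0.3826 ms


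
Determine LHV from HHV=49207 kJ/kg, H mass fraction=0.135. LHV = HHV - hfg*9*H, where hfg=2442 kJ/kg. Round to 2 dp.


LHV = HHV - hfg * 9 * H
Water correction = 2442 * 9 * 0.135 = 2967.030 kJ/kg
LHV = 49207 - 2967.030 = 46239.97 kJ/kg


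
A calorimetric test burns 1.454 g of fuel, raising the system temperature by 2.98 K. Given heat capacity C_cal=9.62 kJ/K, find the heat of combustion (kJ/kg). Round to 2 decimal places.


Hc = C_cal * delta_T / m_fuel
Q_released = 9.62 * 2.98 = 28.6676 kJ
m_fuel = 1.454 g = 1.454/1000 kg = 0.001454 kg
Hc = 28.6676 / 0.001454 = 19716.37 kJ/kg


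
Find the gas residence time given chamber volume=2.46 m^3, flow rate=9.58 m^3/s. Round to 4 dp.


tau = V / Q_flow
tau = 2.46 / 9.58 = 0.2568 s


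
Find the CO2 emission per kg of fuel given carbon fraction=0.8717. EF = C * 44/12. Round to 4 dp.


EF = C_frac * (M_CO2 / M_C)
EF = 0.8717 * (44/12)
EF = 0.8717 * 3.666667 = 3.1962 kg_CO2/kg_fuel


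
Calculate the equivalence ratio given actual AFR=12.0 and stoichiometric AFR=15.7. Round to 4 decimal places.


phi = AFR_stoich / AFR_actual
phi = 15.7 / 12.0 = 1.3083


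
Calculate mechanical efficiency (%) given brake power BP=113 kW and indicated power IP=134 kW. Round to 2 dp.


eta_mech = (BP / IP) * 100
Ratio = 113 / 134 = 0.8433
eta_mech = 0.8433 * 100 = 84.33%


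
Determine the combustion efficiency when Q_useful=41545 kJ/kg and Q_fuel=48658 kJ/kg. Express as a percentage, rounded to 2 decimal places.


Efficiency = (Q_useful / Q_fuel) * 100
Efficiency = (41545 / 48658) * 100
Efficiency = 0.8538 * 100 = 85.38%


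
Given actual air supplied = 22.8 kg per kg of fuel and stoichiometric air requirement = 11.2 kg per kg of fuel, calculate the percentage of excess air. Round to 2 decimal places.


Excess air = actual - stoichiometric = 22.8 - 11.2 = 11.60 kg/kg fuel
Excess air % = (excess / stoich) * 100 = (11.60 / 11.2) * 100 = 103.57%


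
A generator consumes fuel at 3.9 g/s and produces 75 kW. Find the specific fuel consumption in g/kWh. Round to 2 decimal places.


SFC = (mf / BP) * 3600
Rate = 3.9 / 75 = 0.052000 g/(s*kW)
SFC = 0.052000 * 3600 = 187.20 g/kWh


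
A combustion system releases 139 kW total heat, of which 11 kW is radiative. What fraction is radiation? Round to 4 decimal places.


f_rad = Q_rad / Q_total
f_rad = 11 / 139 = 0.0791


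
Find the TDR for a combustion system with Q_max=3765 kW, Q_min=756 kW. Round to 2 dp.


TDR = Q_max / Q_min
TDR = 3765 / 756 = 4.98


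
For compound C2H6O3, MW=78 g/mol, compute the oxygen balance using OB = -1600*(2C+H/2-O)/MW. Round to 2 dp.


OB = -1600 * (2C + H/2 - O) / MW
Inner = 2*2 + 6/2 - 3 = 4.00
OB = -1600 * 4.00 / 78 = -82.05%


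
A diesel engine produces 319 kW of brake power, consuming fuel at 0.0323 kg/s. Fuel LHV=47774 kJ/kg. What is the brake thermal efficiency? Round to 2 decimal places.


eta_BTE = (BP / (mf * LHV)) * 100
Denominator = 0.0323 * 47774 = 1543.1002 kW
eta_BTE = (319 / 1543.1002) * 100 = 20.67%


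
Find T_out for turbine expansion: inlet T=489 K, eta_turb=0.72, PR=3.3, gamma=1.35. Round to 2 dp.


T_out = T_in * (1 - eta * (1 - PR^(-(gamma-1)/gamma)))
Exponent = -(1.35-1)/1.35 = -0.25925926
PR^exp = 3.3^(-0.25925926) = 0.73378775
Factor = 1 - 0.72*(1 - 0.73378775) = 0.80832718
T_out = 489 * 0.80832718 = 395.27 K


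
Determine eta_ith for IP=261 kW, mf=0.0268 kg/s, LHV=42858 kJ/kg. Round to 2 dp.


eta_ith = (IP / (mf * LHV)) * 100
Denominator = 0.0268 * 42858 = 1148.5944 kW
eta_ith = (261 / 1148.5944) * 100 = 22.72%


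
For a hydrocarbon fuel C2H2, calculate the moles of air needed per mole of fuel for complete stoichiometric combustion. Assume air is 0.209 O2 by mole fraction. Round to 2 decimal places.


Balanced combustion: C2H2 + 2.5 O2 -> 2 CO2 + 1 H2O
O2 needed = C + H/4 = 2 + 2/4 = 2.50 moles
Air moles = O2 / 0.209 = 2.50 / 0.209 = 11.96 moles air


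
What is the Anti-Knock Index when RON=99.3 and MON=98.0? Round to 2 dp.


AKI = (RON + MON) / 2
AKI = (99.3 + 98.0) / 2
AKI = 197.3 / 2 = 98.65


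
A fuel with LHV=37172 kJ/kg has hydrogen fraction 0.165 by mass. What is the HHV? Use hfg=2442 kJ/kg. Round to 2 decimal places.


HHV = LHV + hfg * 9 * H
Water addition = 2442 * 9 * 0.165 = 3626.370 kJ/kg
HHV = 37172 + 3626.370 = 40798.37 kJ/kg


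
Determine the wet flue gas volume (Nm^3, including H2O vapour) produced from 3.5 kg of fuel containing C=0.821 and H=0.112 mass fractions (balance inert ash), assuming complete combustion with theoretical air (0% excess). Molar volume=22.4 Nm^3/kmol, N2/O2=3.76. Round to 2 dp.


Per kg fuel: CO2 = (C/12 kmol)*22.4 = (0.821/12)*22.4 = 1.53253 Nm^3
Per kg fuel: H2O = (H/2 kmol)*22.4 = (0.112/2)*22.4 = 1.25440 Nm^3
O2 needed per kg fuel = C/12 + H/4 = 0.821/12 + 0.112/4 = 0.09641667 kmol
Per kg fuel: N2 = O2*3.76*22.4 = 0.09641667*3.76*22.4 = 8.12060 Nm^3
Total per kg = 1.53253 + 1.25440 + 8.12060 = 10.90753 Nm^3
Total = 10.90753 * 3.5 = 38.18 Nm^3


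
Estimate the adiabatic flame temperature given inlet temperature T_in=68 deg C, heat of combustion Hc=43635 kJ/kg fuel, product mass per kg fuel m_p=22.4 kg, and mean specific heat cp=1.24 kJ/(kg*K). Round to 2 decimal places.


T_ad = T_in + Hc / (m_p * cp)
Denominator = 22.4 * 1.24 = 27.7760
Temperature rise = 43635 / 27.7760 = 1570.96 K
T_ad = 68 + 1570.96 = 1638.96 deg C


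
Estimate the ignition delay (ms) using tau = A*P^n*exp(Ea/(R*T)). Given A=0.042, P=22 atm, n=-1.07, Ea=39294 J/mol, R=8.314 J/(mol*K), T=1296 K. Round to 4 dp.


tau = A * P^n * exp(Ea/(R*T))
P^n = 22^(-1.07) = 0.03661067
Ea/(R*T) = 39294/(8.314*1296) = 3.646794
exp(Ea/(R*T)) = 38.351510
tau = 0.042 * 0.03661067 * 38.351510 = 0.0590 ms


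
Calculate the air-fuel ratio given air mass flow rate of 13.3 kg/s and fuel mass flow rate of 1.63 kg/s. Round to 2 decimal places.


AFR = m_air / m_fuel
AFR = 13.3 / 1.63 = 8.16


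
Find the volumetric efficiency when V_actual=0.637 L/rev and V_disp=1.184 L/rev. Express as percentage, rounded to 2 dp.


eta_v = (V_actual / V_disp) * 100
Ratio = 0.637 / 1.184 = 0.5380
eta_v = 0.5380 * 100 = 53.80%


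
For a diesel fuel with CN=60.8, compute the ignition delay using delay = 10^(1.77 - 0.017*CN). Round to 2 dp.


delay = 10^(1.77 - 0.017*CN)
Exponent = 1.77 - 0.017*60.8 = 0.7364
delay = 10^0.7364 = 5.45 ms


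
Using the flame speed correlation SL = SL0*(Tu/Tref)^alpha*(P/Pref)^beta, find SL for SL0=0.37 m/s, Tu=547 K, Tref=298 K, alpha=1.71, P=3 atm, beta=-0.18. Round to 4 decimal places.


SL = SL0 * (Tu/Tref)^alpha * (P/Pref)^beta
T ratio = 547/298 = 1.83557047
(T ratio)^alpha = 1.83557047^1.71 = 2.825196
(P/Pref)^beta = 3^(-0.18) = 0.820575
SL = 0.37 * 2.825196 * 0.820575 = 0.8578 m/s


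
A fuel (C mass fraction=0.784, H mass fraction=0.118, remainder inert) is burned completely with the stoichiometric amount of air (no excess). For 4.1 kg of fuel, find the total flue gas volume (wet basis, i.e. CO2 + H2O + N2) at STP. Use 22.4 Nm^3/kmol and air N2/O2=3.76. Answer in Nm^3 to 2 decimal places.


Per kg fuel: CO2 = (C/12 kmol)*22.4 = (0.784/12)*22.4 = 1.46347 Nm^3
Per kg fuel: H2O = (H/2 kmol)*22.4 = (0.118/2)*22.4 = 1.32160 Nm^3
O2 needed per kg fuel = C/12 + H/4 = 0.784/12 + 0.118/4 = 0.09483333 kmol
Per kg fuel: N2 = O2*3.76*22.4 = 0.09483333*3.76*22.4 = 7.98724 Nm^3
Total per kg = 1.46347 + 1.32160 + 7.98724 = 10.77231 Nm^3
Total = 10.77231 * 4.1 = 44.17 Nm^3


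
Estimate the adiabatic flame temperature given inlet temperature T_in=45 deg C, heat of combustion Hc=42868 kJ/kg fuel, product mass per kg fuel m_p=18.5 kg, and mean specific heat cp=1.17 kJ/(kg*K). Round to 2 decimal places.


T_ad = T_in + Hc / (m_p * cp)
Denominator = 18.5 * 1.17 = 21.6450
Temperature rise = 42868 / 21.6450 = 1980.50 K
T_ad = 45 + 1980.50 = 2025.50 deg C


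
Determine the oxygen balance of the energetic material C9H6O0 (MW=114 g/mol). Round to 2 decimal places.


OB = -1600 * (2C + H/2 - O) / MW
Inner = 2*9 + 6/2 - 0 = 21.00
OB = -1600 * 21.00 / 114 = -294.74%


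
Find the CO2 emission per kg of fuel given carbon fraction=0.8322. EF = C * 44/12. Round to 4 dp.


EF = C_frac * (M_CO2 / M_C)
EF = 0.8322 * (44/12)
EF = 0.8322 * 3.666667 = 3.0514 kg_CO2/kg_fuel


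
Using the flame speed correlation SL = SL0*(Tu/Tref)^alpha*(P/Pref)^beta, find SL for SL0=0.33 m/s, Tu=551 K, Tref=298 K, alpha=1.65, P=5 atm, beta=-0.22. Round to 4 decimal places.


SL = SL0 * (Tu/Tref)^alpha * (P/Pref)^beta
T ratio = 551/298 = 1.84899329
(T ratio)^alpha = 1.84899329^1.65 = 2.757041
(P/Pref)^beta = 5^(-0.22) = 0.701821
SL = 0.33 * 2.757041 * 0.701821 = 0.6385 m/s


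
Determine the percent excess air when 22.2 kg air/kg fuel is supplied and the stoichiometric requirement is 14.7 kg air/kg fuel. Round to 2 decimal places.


Excess air = actual - stoichiometric = 22.2 - 14.7 = 7.50 kg/kg fuel
Excess air % = (excess / stoich) * 100 = (7.50 / 14.7) * 100 = 51.02%


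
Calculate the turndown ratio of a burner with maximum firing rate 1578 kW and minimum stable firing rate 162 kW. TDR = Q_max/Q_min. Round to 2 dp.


TDR = Q_max / Q_min
TDR = 1578 / 162 = 9.74


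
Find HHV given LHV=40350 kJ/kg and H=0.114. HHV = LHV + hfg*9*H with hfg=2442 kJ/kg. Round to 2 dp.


HHV = LHV + hfg * 9 * H
Water addition = 2442 * 9 * 0.114 = 2505.492 kJ/kg
HHV = 40350 + 2505.492 = 42855.49 kJ/kg


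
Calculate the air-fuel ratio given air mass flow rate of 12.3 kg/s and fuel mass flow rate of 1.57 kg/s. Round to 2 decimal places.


AFR = m_air / m_fuel
AFR = 12.3 / 1.57 = 7.83


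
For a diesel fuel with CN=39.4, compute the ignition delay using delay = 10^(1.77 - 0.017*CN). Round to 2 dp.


delay = 10^(1.77 - 0.017*CN)
Exponent = 1.77 - 0.017*39.4 = 1.1002
delay = 10^1.1002 = 12.60 ms


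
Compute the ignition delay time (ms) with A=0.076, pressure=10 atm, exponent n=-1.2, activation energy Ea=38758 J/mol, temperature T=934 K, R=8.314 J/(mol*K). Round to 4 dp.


tau = A * P^n * exp(Ea/(R*T))
P^n = 10^(-1.2) = 0.06309573
Ea/(R*T) = 38758/(8.314*934) = 4.991194
exp(Ea/(R*T)) = 147.111990
tau = 0.076 * 0.06309573 * 147.111990 = 0.7054 ms


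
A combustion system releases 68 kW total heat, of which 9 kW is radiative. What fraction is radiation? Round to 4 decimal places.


f_rad = Q_rad / Q_total
f_rad = 9 / 68 = 0.1324


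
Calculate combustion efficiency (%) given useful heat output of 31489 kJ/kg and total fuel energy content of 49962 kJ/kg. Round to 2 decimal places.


Efficiency = (Q_useful / Q_fuel) * 100
Efficiency = (31489 / 49962) * 100
Efficiency = 0.6303 * 100 = 63.03%


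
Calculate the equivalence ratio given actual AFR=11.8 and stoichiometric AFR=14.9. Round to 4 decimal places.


phi = AFR_stoich / AFR_actual
phi = 14.9 / 11.8 = 1.2627


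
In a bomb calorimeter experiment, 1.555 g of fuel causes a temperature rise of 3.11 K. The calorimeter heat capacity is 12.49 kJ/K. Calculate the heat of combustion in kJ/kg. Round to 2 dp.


Hc = C_cal * delta_T / m_fuel
Q_released = 12.49 * 3.11 = 38.8439 kJ
m_fuel = 1.555 g = 1.555/1000 kg = 0.001555 kg
Hc = 38.8439 / 0.001555 = 24980.00 kJ/kg


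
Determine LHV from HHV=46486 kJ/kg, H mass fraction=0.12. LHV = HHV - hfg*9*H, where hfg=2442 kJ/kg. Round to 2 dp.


LHV = HHV - hfg * 9 * H
Water correction = 2442 * 9 * 0.12 = 2637.360 kJ/kg
LHV = 46486 - 2637.360 = 43848.64 kJ/kg


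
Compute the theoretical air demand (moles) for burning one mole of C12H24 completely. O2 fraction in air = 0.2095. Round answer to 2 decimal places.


Balanced combustion: C12H24 + 18 O2 -> 12 CO2 + 12 H2O
O2 needed = C + H/4 = 12 + 24/4 = 18.00 moles
Air moles = O2 / 0.2095 = 18.00 / 0.2095 = 85.92 moles air


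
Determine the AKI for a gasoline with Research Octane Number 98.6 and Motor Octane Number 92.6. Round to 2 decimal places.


AKI = (RON + MON) / 2
AKI = (98.6 + 92.6) / 2
AKI = 191.2 / 2 = 95.60


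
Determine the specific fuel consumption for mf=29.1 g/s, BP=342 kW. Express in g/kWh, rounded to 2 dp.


SFC = (mf / BP) * 3600
Rate = 29.1 / 342 = 0.085088 g/(s*kW)
SFC = 0.085088 * 3600 = 306.32 g/kWh


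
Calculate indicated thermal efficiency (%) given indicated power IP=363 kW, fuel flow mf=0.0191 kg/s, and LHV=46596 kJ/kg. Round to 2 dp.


eta_ith = (IP / (mf * LHV)) * 100
Denominator = 0.0191 * 46596 = 889.9836 kW
eta_ith = (363 / 889.9836) * 100 = 40.79%


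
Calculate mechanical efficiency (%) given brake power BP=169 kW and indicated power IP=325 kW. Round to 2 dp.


eta_mech = (BP / IP) * 100
Ratio = 169 / 325 = 0.5200
eta_mech = 0.5200 * 100 = 52.00%


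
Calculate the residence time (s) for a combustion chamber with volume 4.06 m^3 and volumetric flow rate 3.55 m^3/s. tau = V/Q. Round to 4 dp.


tau = V / Q_flow
tau = 4.06 / 3.55 = 1.1437 s


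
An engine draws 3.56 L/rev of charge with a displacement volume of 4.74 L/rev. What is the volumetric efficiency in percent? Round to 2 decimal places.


eta_v = (V_actual / V_disp) * 100
Ratio = 3.56 / 4.74 = 0.7511
eta_v = 0.7511 * 100 = 75.11%


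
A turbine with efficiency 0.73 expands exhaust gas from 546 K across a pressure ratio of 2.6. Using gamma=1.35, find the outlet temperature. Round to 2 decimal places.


T_out = T_in * (1 - eta * (1 - PR^(-(gamma-1)/gamma)))
Exponent = -(1.35-1)/1.35 = -0.25925926
PR^exp = 2.6^(-0.25925926) = 0.78057442
Factor = 1 - 0.73*(1 - 0.78057442) = 0.83981933
T_out = 546 * 0.83981933 = 458.54 K


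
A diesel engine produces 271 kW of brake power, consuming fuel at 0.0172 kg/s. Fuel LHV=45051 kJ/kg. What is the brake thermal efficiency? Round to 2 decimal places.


eta_BTE = (BP / (mf * LHV)) * 100
Denominator = 0.0172 * 45051 = 774.8772 kW
eta_BTE = (271 / 774.8772) * 100 = 34.97%


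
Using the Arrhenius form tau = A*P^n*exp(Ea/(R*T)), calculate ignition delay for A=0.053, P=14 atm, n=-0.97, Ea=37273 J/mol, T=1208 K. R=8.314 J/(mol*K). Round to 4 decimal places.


tau = A * P^n * exp(Ea/(R*T))
P^n = 14^(-0.97) = 0.07731358
Ea/(R*T) = 37273/(8.314*1208) = 3.711226
exp(Ea/(R*T)) = 40.903921
tau = 0.053 * 0.07731358 * 40.903921 = 0.1676 ms


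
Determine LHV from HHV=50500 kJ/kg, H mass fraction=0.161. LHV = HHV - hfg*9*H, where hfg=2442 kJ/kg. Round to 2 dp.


LHV = HHV - hfg * 9 * H
Water correction = 2442 * 9 * 0.161 = 3538.458 kJ/kg
LHV = 50500 - 3538.458 = 46961.54 kJ/kg


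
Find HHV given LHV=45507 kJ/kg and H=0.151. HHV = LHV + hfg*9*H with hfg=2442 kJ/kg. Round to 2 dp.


HHV = LHV + hfg * 9 * H
Water addition = 2442 * 9 * 0.151 = 3318.678 kJ/kg
HHV = 45507 + 3318.678 = 48825.68 kJ/kg


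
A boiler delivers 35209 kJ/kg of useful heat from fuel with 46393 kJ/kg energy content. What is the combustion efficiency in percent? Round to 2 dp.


Efficiency = (Q_useful / Q_fuel) * 100
Efficiency = (35209 / 46393) * 100
Efficiency = 0.7589 * 100 = 75.89%


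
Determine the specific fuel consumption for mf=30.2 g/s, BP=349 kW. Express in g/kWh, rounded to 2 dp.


SFC = (mf / BP) * 3600
Rate = 30.2 / 349 = 0.086533 g/(s*kW)
SFC = 0.086533 * 3600 = 311.52 g/kWh


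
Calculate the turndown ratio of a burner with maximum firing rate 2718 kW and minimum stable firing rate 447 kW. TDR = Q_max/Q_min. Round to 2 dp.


TDR = Q_max / Q_min
TDR = 2718 / 447 = 6.08


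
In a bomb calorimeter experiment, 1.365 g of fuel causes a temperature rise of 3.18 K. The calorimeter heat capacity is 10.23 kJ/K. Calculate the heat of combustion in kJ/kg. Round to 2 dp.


Hc = C_cal * delta_T / m_fuel
Q_released = 10.23 * 3.18 = 32.5314 kJ
m_fuel = 1.365 g = 1.365/1000 kg = 0.001365 kg
Hc = 32.5314 / 0.001365 = 23832.53 kJ/kg


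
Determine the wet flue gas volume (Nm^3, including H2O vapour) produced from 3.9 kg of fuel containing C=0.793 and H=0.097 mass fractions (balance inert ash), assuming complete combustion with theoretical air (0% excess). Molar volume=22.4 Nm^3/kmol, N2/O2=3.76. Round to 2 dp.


Per kg fuel: CO2 = (C/12 kmol)*22.4 = (0.793/12)*22.4 = 1.48027 Nm^3
Per kg fuel: H2O = (H/2 kmol)*22.4 = (0.097/2)*22.4 = 1.08640 Nm^3
O2 needed per kg fuel = C/12 + H/4 = 0.793/12 + 0.097/4 = 0.09033333 kmol
Per kg fuel: N2 = O2*3.76*22.4 = 0.09033333*3.76*22.4 = 7.60823 Nm^3
Total per kg = 1.48027 + 1.08640 + 7.60823 = 10.17490 Nm^3
Total = 10.17490 * 3.9 = 39.68 Nm^3


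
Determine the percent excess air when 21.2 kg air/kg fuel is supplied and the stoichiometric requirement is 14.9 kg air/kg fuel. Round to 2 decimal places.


Excess air = actual - stoichiometric = 21.2 - 14.9 = 6.30 kg/kg fuel
Excess air % = (excess / stoich) * 100 = (6.30 / 14.9) * 100 = 42.28%


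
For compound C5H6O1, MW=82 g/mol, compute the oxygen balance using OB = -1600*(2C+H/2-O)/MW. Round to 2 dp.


OB = -1600 * (2C + H/2 - O) / MW
Inner = 2*5 + 6/2 - 1 = 12.00
OB = -1600 * 12.00 / 82 = -234.15%


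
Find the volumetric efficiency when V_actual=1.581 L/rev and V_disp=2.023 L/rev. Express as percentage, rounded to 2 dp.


eta_v = (V_actual / V_disp) * 100
Ratio = 1.581 / 2.023 = 0.7815
eta_v = 0.7815 * 100 = 78.15%


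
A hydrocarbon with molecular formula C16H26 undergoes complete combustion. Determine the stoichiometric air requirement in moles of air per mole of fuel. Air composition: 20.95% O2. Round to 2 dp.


Balanced combustion: C16H26 + 22.5 O2 -> 16 CO2 + 13 H2O
O2 needed = C + H/4 = 16 + 26/4 = 22.50 moles
Air moles = O2 / 0.2095 = 22.50 / 0.2095 = 107.40 moles air


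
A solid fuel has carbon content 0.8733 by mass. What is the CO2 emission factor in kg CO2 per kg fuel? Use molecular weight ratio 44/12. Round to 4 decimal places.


EF = C_frac * (M_CO2 / M_C)
EF = 0.8733 * (44/12)
EF = 0.8733 * 3.666667 = 3.2021 kg_CO2/kg_fuel


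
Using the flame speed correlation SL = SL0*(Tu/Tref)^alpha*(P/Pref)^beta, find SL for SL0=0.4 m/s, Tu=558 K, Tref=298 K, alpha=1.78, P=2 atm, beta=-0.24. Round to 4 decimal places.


SL = SL0 * (Tu/Tref)^alpha * (P/Pref)^beta
T ratio = 558/298 = 1.87248322
(T ratio)^alpha = 1.87248322^1.78 = 3.054245
(P/Pref)^beta = 2^(-0.24) = 0.846745
SL = 0.4 * 3.054245 * 0.846745 = 1.0345 m/s


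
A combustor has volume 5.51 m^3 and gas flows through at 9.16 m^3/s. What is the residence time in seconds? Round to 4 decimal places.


tau = V / Q_flow
tau = 5.51 / 9.16 = 0.6015 s


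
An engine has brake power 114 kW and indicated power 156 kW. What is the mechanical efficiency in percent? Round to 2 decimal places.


eta_mech = (BP / IP) * 100
Ratio = 114 / 156 = 0.7308
eta_mech = 0.7308 * 100 = 73.08%


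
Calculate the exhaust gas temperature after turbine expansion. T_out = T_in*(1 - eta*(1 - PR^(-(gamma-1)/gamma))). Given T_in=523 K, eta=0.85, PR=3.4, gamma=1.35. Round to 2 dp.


T_out = T_in * (1 - eta * (1 - PR^(-(gamma-1)/gamma)))
Exponent = -(1.35-1)/1.35 = -0.25925926
PR^exp = 3.4^(-0.25925926) = 0.72813041
Factor = 1 - 0.85*(1 - 0.72813041) = 0.76891085
T_out = 523 * 0.76891085 = 402.14 K


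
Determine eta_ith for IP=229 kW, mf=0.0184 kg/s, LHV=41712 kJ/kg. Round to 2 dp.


eta_ith = (IP / (mf * LHV)) * 100
Denominator = 0.0184 * 41712 = 767.5008 kW
eta_ith = (229 / 767.5008) * 100 = 29.84%


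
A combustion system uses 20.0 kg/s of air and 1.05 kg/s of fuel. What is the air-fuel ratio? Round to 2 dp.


AFR = m_air / m_fuel
AFR = 20.0 / 1.05 = 19.05


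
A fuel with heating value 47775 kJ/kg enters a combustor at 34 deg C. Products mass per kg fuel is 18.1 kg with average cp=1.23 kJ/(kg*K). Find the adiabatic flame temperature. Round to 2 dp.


T_ad = T_in + Hc / (m_p * cp)
Denominator = 18.1 * 1.23 = 22.2630
Temperature rise = 47775 / 22.2630 = 2145.94 K
T_ad = 34 + 2145.94 = 2179.94 deg C


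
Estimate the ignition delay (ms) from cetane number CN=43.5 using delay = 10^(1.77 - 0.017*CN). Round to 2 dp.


delay = 10^(1.77 - 0.017*CN)
Exponent = 1.77 - 0.017*43.5 = 1.0305
delay = 10^1.0305 = 10.73 ms


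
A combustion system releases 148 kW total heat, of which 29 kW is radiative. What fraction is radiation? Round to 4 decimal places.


f_rad = Q_rad / Q_total
f_rad = 29 / 148 = 0.1959


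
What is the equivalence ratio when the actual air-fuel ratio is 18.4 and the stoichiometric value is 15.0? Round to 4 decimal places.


phi = AFR_stoich / AFR_actual
phi = 15.0 / 18.4 = 0.8152


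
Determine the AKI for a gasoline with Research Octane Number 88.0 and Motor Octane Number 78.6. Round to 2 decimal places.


AKI = (RON + MON) / 2
AKI = (88.0 + 78.6) / 2
AKI = 166.6 / 2 = 83.30


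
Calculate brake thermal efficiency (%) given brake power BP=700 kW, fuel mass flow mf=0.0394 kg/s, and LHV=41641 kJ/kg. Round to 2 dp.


eta_BTE = (BP / (mf * LHV)) * 100
Denominator = 0.0394 * 41641 = 1640.6554 kW
eta_BTE = (700 / 1640.6554) * 100 = 42.67%


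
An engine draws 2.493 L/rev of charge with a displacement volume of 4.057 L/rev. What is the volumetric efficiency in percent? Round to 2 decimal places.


eta_v = (V_actual / V_disp) * 100
Ratio = 2.493 / 4.057 = 0.6145
eta_v = 0.6145 * 100 = 61.45%


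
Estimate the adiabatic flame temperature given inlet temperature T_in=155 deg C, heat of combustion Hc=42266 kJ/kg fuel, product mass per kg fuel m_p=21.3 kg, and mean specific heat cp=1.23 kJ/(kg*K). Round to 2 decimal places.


T_ad = T_in + Hc / (m_p * cp)
Denominator = 21.3 * 1.23 = 26.1990
Temperature rise = 42266 / 26.1990 = 1613.27 K
T_ad = 155 + 1613.27 = 1768.27 deg C


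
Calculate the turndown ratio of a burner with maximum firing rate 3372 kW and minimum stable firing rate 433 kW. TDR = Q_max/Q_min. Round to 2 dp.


TDR = Q_max / Q_min
TDR = 3372 / 433 = 7.79


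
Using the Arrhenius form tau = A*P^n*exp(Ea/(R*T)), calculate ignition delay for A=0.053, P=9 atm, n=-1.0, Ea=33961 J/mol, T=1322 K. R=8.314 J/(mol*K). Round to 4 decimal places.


tau = A * P^n * exp(Ea/(R*T))
P^n = 9^(-1.0) = 0.11111111
Ea/(R*T) = 33961/(8.314*1322) = 3.089861
exp(Ea/(R*T)) = 21.974031
tau = 0.053 * 0.11111111 * 21.974031 = 0.1294 ms


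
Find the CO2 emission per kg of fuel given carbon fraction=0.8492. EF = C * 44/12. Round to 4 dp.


EF = C_frac * (M_CO2 / M_C)
EF = 0.8492 * (44/12)
EF = 0.8492 * 3.666667 = 3.1137 kg_CO2/kg_fuel


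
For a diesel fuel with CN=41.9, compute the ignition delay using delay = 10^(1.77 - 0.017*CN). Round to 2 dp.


delay = 10^(1.77 - 0.017*CN)
Exponent = 1.77 - 0.017*41.9 = 1.0577
delay = 10^1.0577 = 11.42 ms


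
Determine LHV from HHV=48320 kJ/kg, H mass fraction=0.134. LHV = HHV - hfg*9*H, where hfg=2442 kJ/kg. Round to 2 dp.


LHV = HHV - hfg * 9 * H
Water correction = 2442 * 9 * 0.134 = 2945.052 kJ/kg
LHV = 48320 - 2945.052 = 45374.95 kJ/kg


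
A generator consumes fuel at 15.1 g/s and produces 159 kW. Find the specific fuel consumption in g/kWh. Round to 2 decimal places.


SFC = (mf / BP) * 3600
Rate = 15.1 / 159 = 0.094969 g/(s*kW)
SFC = 0.094969 * 3600 = 341.89 g/kWh


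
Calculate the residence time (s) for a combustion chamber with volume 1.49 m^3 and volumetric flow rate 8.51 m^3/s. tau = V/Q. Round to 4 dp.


tau = V / Q_flow
tau = 1.49 / 8.51 = 0.1751 s


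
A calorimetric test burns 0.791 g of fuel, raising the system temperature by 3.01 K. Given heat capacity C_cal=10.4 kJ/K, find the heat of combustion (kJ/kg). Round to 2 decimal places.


Hc = C_cal * delta_T / m_fuel
Q_released = 10.4 * 3.01 = 31.3040 kJ
m_fuel = 0.791 g = 0.791/1000 kg = 0.000791 kg
Hc = 31.3040 / 0.000791 = 39575.22 kJ/kg


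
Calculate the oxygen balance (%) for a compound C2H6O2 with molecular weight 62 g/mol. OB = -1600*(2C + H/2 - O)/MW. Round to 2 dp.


OB = -1600 * (2C + H/2 - O) / MW
Inner = 2*2 + 6/2 - 2 = 5.00
OB = -1600 * 5.00 / 62 = -129.03%


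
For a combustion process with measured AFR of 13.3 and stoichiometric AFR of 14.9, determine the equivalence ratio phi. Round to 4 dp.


phi = AFR_stoich / AFR_actual
phi = 14.9 / 13.3 = 1.1203


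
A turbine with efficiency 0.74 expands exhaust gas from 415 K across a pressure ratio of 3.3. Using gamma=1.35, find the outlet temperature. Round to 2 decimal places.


T_out = T_in * (1 - eta * (1 - PR^(-(gamma-1)/gamma)))
Exponent = -(1.35-1)/1.35 = -0.25925926
PR^exp = 3.3^(-0.25925926) = 0.73378775
Factor = 1 - 0.74*(1 - 0.73378775) = 0.80300294
T_out = 415 * 0.80300294 = 333.25 K


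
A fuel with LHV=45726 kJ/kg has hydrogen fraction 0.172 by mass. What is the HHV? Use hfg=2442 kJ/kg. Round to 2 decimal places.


HHV = LHV + hfg * 9 * H
Water addition = 2442 * 9 * 0.172 = 3780.216 kJ/kg
HHV = 45726 + 3780.216 = 49506.22 kJ/kg


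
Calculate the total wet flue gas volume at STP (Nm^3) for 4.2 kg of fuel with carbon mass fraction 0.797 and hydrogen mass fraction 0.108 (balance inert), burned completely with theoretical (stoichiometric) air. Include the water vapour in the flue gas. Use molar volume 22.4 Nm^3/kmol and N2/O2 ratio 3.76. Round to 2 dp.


Per kg fuel: CO2 = (C/12 kmol)*22.4 = (0.797/12)*22.4 = 1.48773 Nm^3
Per kg fuel: H2O = (H/2 kmol)*22.4 = (0.108/2)*22.4 = 1.20960 Nm^3
O2 needed per kg fuel = C/12 + H/4 = 0.797/12 + 0.108/4 = 0.09341667 kmol
Per kg fuel: N2 = O2*3.76*22.4 = 0.09341667*3.76*22.4 = 7.86793 Nm^3
Total per kg = 1.48773 + 1.20960 + 7.86793 = 10.56526 Nm^3
Total = 10.56526 * 4.2 = 44.37 Nm^3


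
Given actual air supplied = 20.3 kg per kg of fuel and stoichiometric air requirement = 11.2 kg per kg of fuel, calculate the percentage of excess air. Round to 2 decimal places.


Excess air = actual - stoichiometric = 20.3 - 11.2 = 9.10 kg/kg fuel
Excess air % = (excess / stoich) * 100 = (9.10 / 11.2) * 100 = 81.25%


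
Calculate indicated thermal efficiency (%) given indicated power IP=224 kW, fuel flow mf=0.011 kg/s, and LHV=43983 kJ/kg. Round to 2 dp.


eta_ith = (IP / (mf * LHV)) * 100
Denominator = 0.011 * 43983 = 483.8130 kW
eta_ith = (224 / 483.8130) * 100 = 46.30%


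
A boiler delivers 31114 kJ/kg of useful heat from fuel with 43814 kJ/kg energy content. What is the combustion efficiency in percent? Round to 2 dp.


Efficiency = (Q_useful / Q_fuel) * 100
Efficiency = (31114 / 43814) * 100
Efficiency = 0.7101 * 100 = 71.01%


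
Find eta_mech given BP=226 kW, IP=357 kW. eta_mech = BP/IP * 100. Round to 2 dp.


eta_mech = (BP / IP) * 100
Ratio = 226 / 357 = 0.6331
eta_mech = 0.6331 * 100 = 63.31%


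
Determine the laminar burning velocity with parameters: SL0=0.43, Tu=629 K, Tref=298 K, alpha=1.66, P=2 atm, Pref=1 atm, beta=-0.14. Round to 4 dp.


SL = SL0 * (Tu/Tref)^alpha * (P/Pref)^beta
T ratio = 629/298 = 2.11073826
(T ratio)^alpha = 2.11073826^1.66 = 3.455899
(P/Pref)^beta = 2^(-0.14) = 0.907519
SL = 0.43 * 3.455899 * 0.907519 = 1.3486 m/s


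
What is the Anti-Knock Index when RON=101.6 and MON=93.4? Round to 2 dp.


AKI = (RON + MON) / 2
AKI = (101.6 + 93.4) / 2
AKI = 195.0 / 2 = 97.50


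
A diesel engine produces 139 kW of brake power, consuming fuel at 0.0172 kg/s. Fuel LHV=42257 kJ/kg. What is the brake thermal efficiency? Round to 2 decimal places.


eta_BTE = (BP / (mf * LHV)) * 100
Denominator = 0.0172 * 42257 = 726.8204 kW
eta_BTE = (139 / 726.8204) * 100 = 19.12%
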